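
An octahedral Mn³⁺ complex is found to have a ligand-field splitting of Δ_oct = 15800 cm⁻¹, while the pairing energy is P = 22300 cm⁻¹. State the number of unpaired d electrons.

4

Mn is in group 7, so Mn³⁺ is d⁴ (7 − 3 = 4).
With Δ_oct < P the complex is high-spin.
That gives t₂g³ eg¹.
Unpaired electrons: 4.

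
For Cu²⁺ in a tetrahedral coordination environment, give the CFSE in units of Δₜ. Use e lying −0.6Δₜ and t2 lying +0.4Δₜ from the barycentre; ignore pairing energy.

-0.4 Δₜ

Group 11 minus oxidation state +2 gives a d⁹ configuration for Cu²⁺.
Tetrahedral splitting is small, so the complex is high-spin.
Configuration: e^4 t2^5.
CFSE = 4(-0.6Δₜ) + 5(0.4Δₜ) = -2.4Δₜ + 2.0Δₜ = -0.4Δₜ.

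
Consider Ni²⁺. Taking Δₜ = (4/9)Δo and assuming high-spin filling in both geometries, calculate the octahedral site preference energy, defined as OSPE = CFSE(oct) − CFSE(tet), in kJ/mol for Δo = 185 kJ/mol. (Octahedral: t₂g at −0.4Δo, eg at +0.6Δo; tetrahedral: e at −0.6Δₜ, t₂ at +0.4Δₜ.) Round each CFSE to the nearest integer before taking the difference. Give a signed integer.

Ni²⁺: group 10, so d-count = 10 − 2 = 8.
Octahedral high-spin t2g^6 e_g^2: CFSE = -1.2 × 185 = -222 kJ/mol.
Tetrahedral e^4 t2^4 gives -0.8Δₜ = -0.8 × (4/9) × 185 = -66 kJ/mol.
Subtracting, OSPE = -222 − (-66) = -156 kJ/mol.

-156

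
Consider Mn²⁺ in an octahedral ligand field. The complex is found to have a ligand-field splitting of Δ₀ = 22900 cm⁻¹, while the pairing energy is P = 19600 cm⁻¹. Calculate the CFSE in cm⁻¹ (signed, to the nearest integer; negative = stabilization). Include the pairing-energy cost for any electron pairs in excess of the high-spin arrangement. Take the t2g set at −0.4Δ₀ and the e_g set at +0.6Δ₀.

Group 7 minus oxidation state +2 gives a d⁵ configuration for Mn²⁺.
With Δ₀ > P the complex is low-spin.
Configuration: t2g^5 e_g^0.
Orbital CFSE = -2.0Δ₀ = -2.0 × 22900 = -45800 cm⁻¹.
Excess pairs vs high-spin: 2 − 0 = 2; pairing cost = +39200 cm⁻¹.
Net CFSE = -45800 + 39200 = -6600 cm⁻¹.

-6600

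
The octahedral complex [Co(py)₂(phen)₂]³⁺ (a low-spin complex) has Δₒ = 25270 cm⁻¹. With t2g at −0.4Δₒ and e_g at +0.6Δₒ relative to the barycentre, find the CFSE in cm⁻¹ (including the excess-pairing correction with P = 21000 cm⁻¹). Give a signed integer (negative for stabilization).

Ligand charges: 2×(+0) from py and 2×(+0) from phen sum to +0; with overall charge +3, Co is +3.
Co is in group 9, so Co³⁺ is d⁶ (9 − 3 = 6).
The d⁶ electrons fill as t2g^6 e_g^0.
Orbital CFSE = 6(-0.4) + 0(0.6) = -2.4Δₒ = -2.4 × 25270 = -60648 cm⁻¹.
High-spin d⁶ would be t2g^4 e_g^2 with 1 pair; low-spin has 3, so 2 excess pairs cost +2P = +42000 cm⁻¹.
Overall CFSE = -60648 + 42000 = -18648 cm⁻¹.

-18648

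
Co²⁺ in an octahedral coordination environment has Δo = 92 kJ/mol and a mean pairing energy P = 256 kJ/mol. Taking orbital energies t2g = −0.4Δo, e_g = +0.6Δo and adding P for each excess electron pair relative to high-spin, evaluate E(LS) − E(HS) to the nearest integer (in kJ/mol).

Co is in group 9, so Co²⁺ is d⁷ (9 − 2 = 7).
High-spin: t2g^5 e_g^2, CFSE = -0.8Δo = -74 kJ/mol.
For low-spin the configuration is t2g^6 e_g^1: orbital energy -1.8 × 92 = -166 kJ/mol, and 1 additional pair relative to high-spin adds 256 kJ/mol, giving 90 kJ/mol.
Thus E(LS) − E(HS) = 164 kJ/mol.

164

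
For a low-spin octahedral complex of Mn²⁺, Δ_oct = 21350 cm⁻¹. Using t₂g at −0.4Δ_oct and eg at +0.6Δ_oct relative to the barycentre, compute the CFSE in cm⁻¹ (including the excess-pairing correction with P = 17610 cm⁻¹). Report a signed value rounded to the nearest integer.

-7480

Mn sits in group 7; removing 2 electrons leaves Mn²⁺ with 7 − 2 = 5 d electrons.
Configuration: t₂g⁵ eg⁰.
Orbital CFSE = 5(-0.4) + 0(0.6) = -2.0Δ_oct = -2.0 × 21350 = -42700 cm⁻¹.
Relative to high-spin t₂g³ eg² (0 paired), the low-spin configuration has 2 additional pairs, contributing +2 × 17610 = +35220 cm⁻¹.
Net CFSE = -42700 + 35220 = -7480 cm⁻¹.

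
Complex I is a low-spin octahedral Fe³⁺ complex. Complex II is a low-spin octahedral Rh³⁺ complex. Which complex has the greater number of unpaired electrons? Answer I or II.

I

I: Fe is in group 8, so Fe³⁺ is d⁵ (8 − 3 = 5); t₂g⁵ eg⁰ → 1 unpaired.
II: Group 9 minus oxidation state +3 gives a d⁶ configuration for Rh³⁺; t₂g⁶ eg⁰ → 0 unpaired.
So I has more unpaired electrons.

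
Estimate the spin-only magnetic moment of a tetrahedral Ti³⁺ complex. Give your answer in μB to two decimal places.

Ti³⁺: group 4, so d-count = 4 − 3 = 1.
With tetrahedral geometry the complex is necessarily high-spin.
Configuration: e¹ t₂⁰ → 1 unpaired electron.
μ(spin-only) = √[1(1+2)] = √3 ≈ 1.73 μB.

1.73 μB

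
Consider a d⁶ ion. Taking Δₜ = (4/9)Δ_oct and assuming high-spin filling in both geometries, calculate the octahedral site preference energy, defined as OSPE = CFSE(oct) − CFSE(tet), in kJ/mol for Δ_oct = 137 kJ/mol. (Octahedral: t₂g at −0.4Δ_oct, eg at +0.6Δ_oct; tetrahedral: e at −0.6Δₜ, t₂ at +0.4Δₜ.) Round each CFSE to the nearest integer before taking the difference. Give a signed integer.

-18

Octahedral high-spin t₂g⁴ eg²: CFSE = -0.4 × 137 = -55 kJ/mol.
Tetrahedral: e³ t₂³, CFSE = 3(−0.6) + 3(+0.4) = -0.6Δₜ = -0.6 × (4/9) × 137 = -37 kJ/mol.
OSPE = -55 − (-37) = -18 kJ/mol.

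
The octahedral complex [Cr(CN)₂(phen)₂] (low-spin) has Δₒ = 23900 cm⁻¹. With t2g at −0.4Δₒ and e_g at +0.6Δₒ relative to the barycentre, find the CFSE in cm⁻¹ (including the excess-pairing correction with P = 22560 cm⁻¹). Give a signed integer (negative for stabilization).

Ligand charges: 2×(-1) from CN⁻ and 2×(+0) from phen sum to -2; with overall charge +0, Cr is +2.
Group 6 minus oxidation state +2 gives a d⁴ configuration for Cr²⁺.
The d⁴ electrons fill as t2g^4 e_g^0.
Orbital CFSE = 4(-0.4) + 0(0.6) = -1.6Δₒ = -1.6 × 23900 = -38240 cm⁻¹.
Relative to high-spin t2g^3 e_g^1 (0 paired), the low-spin configuration has 1 additional pair, contributing +1 × 22560 = +22560 cm⁻¹.
Combining: -38240 + 22560 = -15680 cm⁻¹.

-15680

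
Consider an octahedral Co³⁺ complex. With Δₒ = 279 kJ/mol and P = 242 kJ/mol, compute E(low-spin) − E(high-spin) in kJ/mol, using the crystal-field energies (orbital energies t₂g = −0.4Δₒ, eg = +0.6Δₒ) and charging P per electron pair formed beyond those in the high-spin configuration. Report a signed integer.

-74

Group 9 minus oxidation state +3 gives a d⁶ configuration for Co³⁺.
In the high-spin limit (t₂g⁴ eg²) the orbital term is -0.4Δₒ = -112 kJ/mol, with no excess pairing.
Low-spin: t₂g⁶ eg⁰, orbital CFSE = -2.4Δₒ = -670 kJ/mol; plus 2 excess pairs × P = +484 kJ/mol; total -186 kJ/mol.
Thus E(LS) − E(HS) = -74 kJ/mol.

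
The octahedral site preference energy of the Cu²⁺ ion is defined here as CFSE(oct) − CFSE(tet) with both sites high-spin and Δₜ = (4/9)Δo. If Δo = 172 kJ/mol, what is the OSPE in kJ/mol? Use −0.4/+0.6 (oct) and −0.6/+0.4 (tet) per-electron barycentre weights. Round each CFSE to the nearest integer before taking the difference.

Group 11 minus oxidation state +2 gives a d⁹ configuration for Cu²⁺.
Octahedral (high-spin): t2g^6 e_g^3, CFSE = 6(−0.4) + 3(+0.6) = -0.6Δo = -0.6 × 172 = -103 kJ/mol.
In a tetrahedral site the filling is e^4 t2^5: CFSE(tet) = -0.4Δₜ = -0.4 × (4/9)(172) = -31 kJ/mol.
OSPE = CFSE(oct) − CFSE(tet) = -103 − (-31) = -72 kJ/mol.

-72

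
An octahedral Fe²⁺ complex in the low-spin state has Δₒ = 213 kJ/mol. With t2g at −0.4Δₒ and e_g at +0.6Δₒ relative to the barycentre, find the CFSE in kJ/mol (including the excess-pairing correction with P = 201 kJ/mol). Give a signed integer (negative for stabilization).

-109

Fe²⁺: group 8, so d-count = 8 − 2 = 6.
The d⁶ electrons fill as t2g^6 e_g^0.
The orbital stabilization is -2.4Δₒ = -2.4 × 213 = -511 kJ/mol.
High-spin d⁶ would be t2g^4 e_g^2 with 1 pair; low-spin has 3, so 2 excess pairs cost +2P = +402 kJ/mol.
Overall CFSE = -511 + 402 = -109 kJ/mol.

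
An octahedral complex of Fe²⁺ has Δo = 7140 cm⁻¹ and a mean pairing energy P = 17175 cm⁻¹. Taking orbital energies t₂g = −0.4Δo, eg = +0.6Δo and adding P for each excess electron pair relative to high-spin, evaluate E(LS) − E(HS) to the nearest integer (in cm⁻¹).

20070

Fe sits in group 8; removing 2 electrons leaves Fe²⁺ with 8 − 2 = 6 d electrons.
High-spin d⁶ fills as t₂g⁴ eg² with CFSE 4(−0.4) + 2(+0.6) = -0.4Δo = -2856 cm⁻¹.
For low-spin the configuration is t₂g⁶ eg⁰: orbital energy -2.4 × 7140 = -17136 cm⁻¹, and 2 additional pairs relative to high-spin add 34350 cm⁻¹, giving 17214 cm⁻¹.
The difference is 17214 − (-2856) = 20070 cm⁻¹, so high-spin lies lower.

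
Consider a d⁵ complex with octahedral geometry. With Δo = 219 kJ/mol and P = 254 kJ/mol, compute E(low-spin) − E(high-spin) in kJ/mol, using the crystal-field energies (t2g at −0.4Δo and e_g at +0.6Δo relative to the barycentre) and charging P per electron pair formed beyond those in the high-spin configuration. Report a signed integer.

In the high-spin limit (t2g^3 e_g^2) the orbital term is 0.0Δo = 0 kJ/mol, with no excess pairing.
Low-spin t2g^5 e_g^0 gives -2.0Δo = -438 kJ/mol, but forming 2 extra pairs costs 2P = 508 kJ/mol, so E(LS) = -438 + 508 = 70 kJ/mol.
Thus E(LS) − E(HS) = 70 kJ/mol.

70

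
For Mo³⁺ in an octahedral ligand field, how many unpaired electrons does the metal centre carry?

Mo is in group 6, so Mo³⁺ is d³ (6 − 3 = 3).
Configuration: t₂g³ eg⁰, giving 3 unpaired electrons.

3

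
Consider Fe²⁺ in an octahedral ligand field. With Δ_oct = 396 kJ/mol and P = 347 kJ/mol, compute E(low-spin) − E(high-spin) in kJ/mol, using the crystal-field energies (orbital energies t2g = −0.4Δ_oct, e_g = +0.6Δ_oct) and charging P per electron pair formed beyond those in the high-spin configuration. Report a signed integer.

-98

Group 8 minus oxidation state +2 gives a d⁶ configuration for Fe²⁺.
High-spin: t2g^4 e_g^2, CFSE = -0.4Δ_oct = -158 kJ/mol.
For low-spin the configuration is t2g^6 e_g^0: orbital energy -2.4 × 396 = -950 kJ/mol, and 2 additional pairs relative to high-spin add 694 kJ/mol, giving -256 kJ/mol.
Thus E(LS) − E(HS) = -98 kJ/mol.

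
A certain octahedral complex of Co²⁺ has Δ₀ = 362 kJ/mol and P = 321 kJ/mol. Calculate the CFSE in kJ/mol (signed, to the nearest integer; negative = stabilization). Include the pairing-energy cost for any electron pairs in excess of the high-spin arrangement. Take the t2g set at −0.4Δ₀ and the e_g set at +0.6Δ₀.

Co sits in group 9; removing 2 electrons leaves Co²⁺ with 9 − 2 = 7 d electrons.
Since Δ₀ = 362 kJ/mol > P = 321 kJ/mol, the complex adopts the low-spin configuration.
Configuration: t2g^6 e_g^1.
Orbital CFSE = -1.8Δ₀ = -1.8 × 362 = -652 kJ/mol.
Excess pairs vs high-spin: 3 − 2 = 1; pairing cost = +321 kJ/mol.
Net CFSE = -652 + 321 = -331 kJ/mol.

-331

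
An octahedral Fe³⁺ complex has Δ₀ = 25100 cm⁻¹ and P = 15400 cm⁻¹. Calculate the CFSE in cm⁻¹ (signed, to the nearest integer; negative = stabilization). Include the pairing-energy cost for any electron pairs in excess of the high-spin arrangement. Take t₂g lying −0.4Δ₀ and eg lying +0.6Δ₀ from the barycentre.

Fe³⁺: group 8, so d-count = 8 − 3 = 5.
Here Δ₀ > P (25100 > 15400), so the low-spin state is favoured.
Filling d⁵ accordingly: t₂g⁵ eg⁰.
Orbital CFSE = -2.0Δ₀ = -2.0 × 25100 = -50200 cm⁻¹.
Excess pairs vs high-spin: 2 − 0 = 2; pairing cost = +30800 cm⁻¹.
Net CFSE = -50200 + 30800 = -19400 cm⁻¹.

-19400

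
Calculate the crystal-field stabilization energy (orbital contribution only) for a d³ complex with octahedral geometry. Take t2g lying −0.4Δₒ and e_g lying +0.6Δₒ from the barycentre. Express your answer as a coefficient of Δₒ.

-1.2 Δₒ

Configuration: t2g^3 e_g^0.
CFSE = 3(-0.4Δₒ) + 0(0.6Δₒ) = -1.2Δₒ + 0.0Δₒ = -1.2Δₒ.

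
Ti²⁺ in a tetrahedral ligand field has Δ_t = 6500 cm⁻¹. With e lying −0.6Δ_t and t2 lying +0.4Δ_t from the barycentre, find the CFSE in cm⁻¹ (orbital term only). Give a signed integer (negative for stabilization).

-7800

Group 4 minus oxidation state +2 gives a d² configuration for Ti²⁺.
With tetrahedral geometry the complex is necessarily high-spin.
Configuration: e^2 t2^0.
CFSE(orbital) = 2×(-0.6Δ_t) + 0×(0.4Δ_t) = -1.2Δ_t; with Δ_t = 6500 cm⁻¹ that is -7800 cm⁻¹.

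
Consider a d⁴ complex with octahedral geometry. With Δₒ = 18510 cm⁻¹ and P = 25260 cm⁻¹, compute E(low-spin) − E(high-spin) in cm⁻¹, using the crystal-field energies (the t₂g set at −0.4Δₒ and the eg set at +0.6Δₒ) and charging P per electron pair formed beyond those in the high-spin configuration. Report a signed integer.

6750

High-spin: t₂g³ eg¹, CFSE = -0.6Δₒ = -11106 cm⁻¹.
Low-spin t₂g⁴ eg⁰ gives -1.6Δₒ = -29616 cm⁻¹, but forming 1 extra pair costs 1P = 25260 cm⁻¹, so E(LS) = -29616 + 25260 = -4356 cm⁻¹.
E(LS) − E(HS) = -4356 − (-11106) = 6750 cm⁻¹.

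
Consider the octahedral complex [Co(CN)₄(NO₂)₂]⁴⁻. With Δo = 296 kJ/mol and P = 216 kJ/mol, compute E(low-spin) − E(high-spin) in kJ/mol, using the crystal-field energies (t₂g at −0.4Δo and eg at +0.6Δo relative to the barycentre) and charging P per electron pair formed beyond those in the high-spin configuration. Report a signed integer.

Ligand charges: 4×(-1) from CN⁻ and 2×(-1) from NO₂⁻ sum to -6; with overall charge -4, Co is +2.
Group 9 minus oxidation state +2 gives a d⁷ configuration for Co²⁺.
High-spin d⁷ fills as t₂g⁵ eg² with CFSE 5(−0.4) + 2(+0.6) = -0.8Δo = -237 kJ/mol.
Low-spin: t₂g⁶ eg¹, orbital CFSE = -1.8Δo = -533 kJ/mol; plus 1 excess pair × P = +216 kJ/mol; total -317 kJ/mol.
Thus E(LS) − E(HS) = -80 kJ/mol.

-80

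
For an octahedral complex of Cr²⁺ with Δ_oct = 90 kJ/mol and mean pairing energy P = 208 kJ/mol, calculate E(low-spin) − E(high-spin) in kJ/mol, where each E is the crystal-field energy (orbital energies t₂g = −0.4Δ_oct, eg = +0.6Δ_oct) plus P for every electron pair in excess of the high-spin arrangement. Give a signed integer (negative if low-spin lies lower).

118

Cr sits in group 6; removing 2 electrons leaves Cr²⁺ with 6 − 2 = 4 d electrons.
High-spin: t₂g³ eg¹, CFSE = -0.6Δ_oct = -54 kJ/mol.
Low-spin t₂g⁴ eg⁰ gives -1.6Δ_oct = -144 kJ/mol, but forming 1 extra pair costs 1P = 208 kJ/mol, so E(LS) = -144 + 208 = 64 kJ/mol.
The difference is 64 − (-54) = 118 kJ/mol, so high-spin lies lower.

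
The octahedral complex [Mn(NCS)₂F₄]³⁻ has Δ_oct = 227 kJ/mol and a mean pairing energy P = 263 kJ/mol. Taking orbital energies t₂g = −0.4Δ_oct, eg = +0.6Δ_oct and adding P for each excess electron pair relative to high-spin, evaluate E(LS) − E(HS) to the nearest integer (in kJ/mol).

Ligand charges: 2×(-1) from NCS⁻ and 4×(-1) from F⁻ sum to -6; with overall charge -3, Mn is +3.
Group 7 minus oxidation state +3 gives a d⁴ configuration for Mn³⁺.
High-spin: t₂g³ eg¹, CFSE = -0.6Δ_oct = -136 kJ/mol.
Low-spin t₂g⁴ eg⁰ gives -1.6Δ_oct = -363 kJ/mol, but forming 1 extra pair costs 1P = 263 kJ/mol, so E(LS) = -363 + 263 = -100 kJ/mol.
Thus E(LS) − E(HS) = 36 kJ/mol.

36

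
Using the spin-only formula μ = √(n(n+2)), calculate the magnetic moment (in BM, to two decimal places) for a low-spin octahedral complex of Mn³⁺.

Group 7 minus oxidation state +3 gives a d⁴ configuration for Mn³⁺.
Configuration: t2g^4 e_g^0 → 2 unpaired electrons.
μ(spin-only) = √[2(2+2)] = √8 ≈ 2.83 BM.

2.83 BM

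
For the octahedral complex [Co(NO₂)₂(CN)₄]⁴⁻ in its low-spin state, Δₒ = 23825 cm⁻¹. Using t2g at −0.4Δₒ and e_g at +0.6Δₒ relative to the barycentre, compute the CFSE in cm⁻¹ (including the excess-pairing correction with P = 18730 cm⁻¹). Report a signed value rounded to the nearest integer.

Ligand charges: 2×(-1) from NO₂⁻ and 4×(-1) from CN⁻ sum to -6; with overall charge -4, Co is +2.
Group 9 minus oxidation state +2 gives a d⁷ configuration for Co²⁺.
Electron filling gives t2g^6 e_g^1.
CFSE(orbital) = 6×(-0.4Δₒ) + 1×(0.6Δₒ) = -1.8Δₒ; with Δₒ = 23825 cm⁻¹ that is -42885 cm⁻¹.
Pairing penalty: 3 pairs vs 2 in the high-spin reference → 1 extra × P = 18730 cm⁻¹.
Overall CFSE = -42885 + 18730 = -24155 cm⁻¹.

-24155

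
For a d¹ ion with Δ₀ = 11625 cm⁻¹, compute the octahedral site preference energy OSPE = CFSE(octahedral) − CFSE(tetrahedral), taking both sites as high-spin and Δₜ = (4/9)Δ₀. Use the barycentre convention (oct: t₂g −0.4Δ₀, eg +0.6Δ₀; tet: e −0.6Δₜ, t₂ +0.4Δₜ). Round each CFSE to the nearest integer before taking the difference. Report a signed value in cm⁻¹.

In an octahedral site d¹ (HS) is t₂g¹ eg⁰, giving CFSE(oct) = -0.4Δ₀ = -4650 cm⁻¹.
Tetrahedral e¹ t₂⁰ gives -0.6Δₜ = -0.6 × (4/9) × 11625 = -3100 cm⁻¹.
OSPE = CFSE(oct) − CFSE(tet) = -4650 − (-3100) = -1550 cm⁻¹.

-1550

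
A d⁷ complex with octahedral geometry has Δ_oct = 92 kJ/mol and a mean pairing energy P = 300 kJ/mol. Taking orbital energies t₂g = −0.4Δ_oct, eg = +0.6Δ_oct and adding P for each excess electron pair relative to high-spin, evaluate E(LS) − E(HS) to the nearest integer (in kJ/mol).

In the high-spin limit (t₂g⁵ eg²) the orbital term is -0.8Δ_oct = -74 kJ/mol, with no excess pairing.
For low-spin the configuration is t₂g⁶ eg¹: orbital energy -1.8 × 92 = -166 kJ/mol, and 1 additional pair relative to high-spin adds 300 kJ/mol, giving 134 kJ/mol.
E(LS) − E(HS) = 134 − (-74) = 208 kJ/mol.

208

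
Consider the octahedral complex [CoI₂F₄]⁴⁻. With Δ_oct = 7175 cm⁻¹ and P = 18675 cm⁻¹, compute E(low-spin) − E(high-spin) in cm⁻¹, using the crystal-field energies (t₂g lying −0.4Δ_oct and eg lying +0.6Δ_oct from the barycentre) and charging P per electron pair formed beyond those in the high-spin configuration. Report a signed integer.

11500

Ligand charges: 2×(-1) from I⁻ and 4×(-1) from F⁻ sum to -6; with overall charge -4, Co is +2.
Co²⁺: group 9, so d-count = 9 − 2 = 7.
In the high-spin limit (t₂g⁵ eg²) the orbital term is -0.8Δ_oct = -5740 cm⁻¹, with no excess pairing.
For low-spin the configuration is t₂g⁶ eg¹: orbital energy -1.8 × 7175 = -12915 cm⁻¹, and 1 additional pair relative to high-spin adds 18675 cm⁻¹, giving 5760 cm⁻¹.
The difference is 5760 − (-5740) = 11500 cm⁻¹, so high-spin lies lower.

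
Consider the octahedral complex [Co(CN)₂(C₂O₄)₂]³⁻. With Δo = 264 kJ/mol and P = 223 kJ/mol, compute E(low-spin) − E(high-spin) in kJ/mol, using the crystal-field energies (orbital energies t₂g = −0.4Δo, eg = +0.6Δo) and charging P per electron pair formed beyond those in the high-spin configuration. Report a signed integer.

Ligand charges: 2×(-1) from CN⁻ and 2×(-2) from C₂O₄²⁻ sum to -6; with overall charge -3, Co is +3.
Co sits in group 9; removing 3 electrons leaves Co³⁺ with 9 − 3 = 6 d electrons.
High-spin: t₂g⁴ eg², CFSE = -0.4Δo = -106 kJ/mol.
Low-spin t₂g⁶ eg⁰ gives -2.4Δo = -634 kJ/mol, but forming 2 extra pairs costs 2P = 446 kJ/mol, so E(LS) = -634 + 446 = -188 kJ/mol.
The difference is -188 − (-106) = -82 kJ/mol, so low-spin lies lower.

-82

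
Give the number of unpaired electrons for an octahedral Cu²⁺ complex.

Cu is in group 11, so Cu²⁺ is d⁹ (11 − 2 = 9).
For octahedral d⁹ the high- and low-spin configurations coincide.
Configuration: t₂g⁶ eg³, giving 1 unpaired electron.

1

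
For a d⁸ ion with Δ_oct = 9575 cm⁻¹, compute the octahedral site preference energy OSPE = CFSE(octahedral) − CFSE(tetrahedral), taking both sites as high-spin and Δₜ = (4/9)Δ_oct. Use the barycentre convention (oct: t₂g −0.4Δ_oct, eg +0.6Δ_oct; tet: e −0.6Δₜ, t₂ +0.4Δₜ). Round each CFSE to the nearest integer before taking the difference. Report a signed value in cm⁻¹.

-8086

Octahedral (high-spin): t2g^6 e_g^2, CFSE = 6(−0.4) + 2(+0.6) = -1.2Δ_oct = -1.2 × 9575 = -11490 cm⁻¹.
Tetrahedral e^4 t2^4 gives -0.8Δₜ = -0.8 × (4/9) × 9575 = -3404 cm⁻¹.
OSPE = CFSE(oct) − CFSE(tet) = -11490 − (-3404) = -8086 cm⁻¹.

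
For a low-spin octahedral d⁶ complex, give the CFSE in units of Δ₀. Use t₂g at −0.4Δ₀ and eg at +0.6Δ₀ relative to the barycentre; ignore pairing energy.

Configuration: t₂g⁶ eg⁰.
CFSE = 6(-0.4Δ₀) + 0(0.6Δ₀) = -2.4Δ₀ + 0.0Δ₀ = -2.4Δ₀.

-2.4 Δ₀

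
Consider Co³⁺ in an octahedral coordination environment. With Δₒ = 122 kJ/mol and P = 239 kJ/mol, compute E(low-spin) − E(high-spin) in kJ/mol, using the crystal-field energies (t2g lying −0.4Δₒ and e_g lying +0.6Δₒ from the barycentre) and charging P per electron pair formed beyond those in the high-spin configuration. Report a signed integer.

Co³⁺: group 9, so d-count = 9 − 3 = 6.
In the high-spin limit (t2g^4 e_g^2) the orbital term is -0.4Δₒ = -49 kJ/mol, with no excess pairing.
Low-spin: t2g^6 e_g^0, orbital CFSE = -2.4Δₒ = -293 kJ/mol; plus 2 excess pairs × P = +478 kJ/mol; total 185 kJ/mol.
E(LS) − E(HS) = 185 − (-49) = 234 kJ/mol.

234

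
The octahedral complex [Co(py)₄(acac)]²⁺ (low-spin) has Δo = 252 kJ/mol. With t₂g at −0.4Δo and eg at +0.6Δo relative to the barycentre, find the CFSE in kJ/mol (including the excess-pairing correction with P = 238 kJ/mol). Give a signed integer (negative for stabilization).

Ligand charges: 4×(+0) from py and 1×(-1) from acac⁻ sum to -1; with overall charge +2, Co is +3.
Co is in group 9, so Co³⁺ is d⁶ (9 − 3 = 6).
Configuration: t₂g⁶ eg⁰.
CFSE(orbital) = 6×(-0.4Δo) + 0×(0.6Δo) = -2.4Δo; with Δo = 252 kJ/mol that is -605 kJ/mol.
High-spin d⁶ would be t₂g⁴ eg² with 1 pair; low-spin has 3, so 2 excess pairs cost +2P = +476 kJ/mol.
Net CFSE = -605 + 476 = -129 kJ/mol.

-129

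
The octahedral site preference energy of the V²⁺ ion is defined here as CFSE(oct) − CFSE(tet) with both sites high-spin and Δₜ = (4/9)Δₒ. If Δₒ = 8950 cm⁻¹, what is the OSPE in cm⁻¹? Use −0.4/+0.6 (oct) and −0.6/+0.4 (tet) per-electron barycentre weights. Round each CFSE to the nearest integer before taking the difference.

V²⁺: group 5, so d-count = 5 − 2 = 3.
Octahedral (high-spin): t2g^3 e_g^0, CFSE = 3(−0.4) + 0(+0.6) = -1.2Δₒ = -1.2 × 8950 = -10740 cm⁻¹.
Tetrahedral e^2 t2^1 gives -0.8Δₜ = -0.8 × (4/9) × 8950 = -3182 cm⁻¹.
Subtracting, OSPE = -10740 − (-3182) = -7558 cm⁻¹.

-7558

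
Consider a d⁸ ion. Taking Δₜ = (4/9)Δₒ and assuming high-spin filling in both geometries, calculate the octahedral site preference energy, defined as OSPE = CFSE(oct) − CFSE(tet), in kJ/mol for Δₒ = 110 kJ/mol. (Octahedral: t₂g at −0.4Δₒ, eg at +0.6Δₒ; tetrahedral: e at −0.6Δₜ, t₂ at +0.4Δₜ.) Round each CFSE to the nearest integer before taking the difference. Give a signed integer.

Octahedral (high-spin): t₂g⁶ eg², CFSE = 6(−0.4) + 2(+0.6) = -1.2Δₒ = -1.2 × 110 = -132 kJ/mol.
Tetrahedral: e⁴ t₂⁴, CFSE = 4(−0.6) + 4(+0.4) = -0.8Δₜ = -0.8 × (4/9) × 110 = -39 kJ/mol.
OSPE = -132 − (-39) = -93 kJ/mol.

-93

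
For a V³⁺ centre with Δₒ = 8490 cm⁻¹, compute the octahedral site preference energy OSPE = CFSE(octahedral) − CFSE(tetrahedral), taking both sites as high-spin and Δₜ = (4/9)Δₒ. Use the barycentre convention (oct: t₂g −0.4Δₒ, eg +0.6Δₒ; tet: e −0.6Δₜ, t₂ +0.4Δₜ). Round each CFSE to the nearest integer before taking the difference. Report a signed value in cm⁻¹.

Group 5 minus oxidation state +3 gives a d² configuration for V³⁺.
Octahedral (high-spin): t2g^2 e_g^0, CFSE = 2(−0.4) + 0(+0.6) = -0.8Δₒ = -0.8 × 8490 = -6792 cm⁻¹.
In a tetrahedral site the filling is e^2 t2^0: CFSE(tet) = -1.2Δₜ = -1.2 × (4/9)(8490) = -4528 cm⁻¹.
OSPE = CFSE(oct) − CFSE(tet) = -6792 − (-4528) = -2264 cm⁻¹.

-2264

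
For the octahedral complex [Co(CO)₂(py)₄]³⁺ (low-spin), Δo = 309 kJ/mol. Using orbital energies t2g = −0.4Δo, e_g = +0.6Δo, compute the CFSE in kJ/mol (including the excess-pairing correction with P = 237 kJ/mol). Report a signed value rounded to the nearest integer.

Ligand charges: 2×(+0) from CO and 4×(+0) from py sum to +0; with overall charge +3, Co is +3.
Group 9 minus oxidation state +3 gives a d⁶ configuration for Co³⁺.
Electron filling gives t2g^6 e_g^0.
Orbital CFSE = 6(-0.4) + 0(0.6) = -2.4Δo = -2.4 × 309 = -742 kJ/mol.
Pairing penalty: 3 pairs vs 1 in the high-spin reference → 2 extra × P = 474 kJ/mol.
Combining: -742 + 474 = -268 kJ/mol.

-268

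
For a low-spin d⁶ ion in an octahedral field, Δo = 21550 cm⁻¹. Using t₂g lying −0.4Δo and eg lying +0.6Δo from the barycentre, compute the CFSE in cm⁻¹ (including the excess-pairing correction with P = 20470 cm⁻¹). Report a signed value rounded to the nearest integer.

Electron filling gives t₂g⁶ eg⁰.
CFSE(orbital) = 6×(-0.4Δo) + 0×(0.6Δo) = -2.4Δo; with Δo = 21550 cm⁻¹ that is -51720 cm⁻¹.
Relative to high-spin t₂g⁴ eg² (1 paired), the low-spin configuration has 2 additional pairs, contributing +2 × 20470 = +40940 cm⁻¹.
Overall CFSE = -51720 + 40940 = -10780 cm⁻¹.

-10780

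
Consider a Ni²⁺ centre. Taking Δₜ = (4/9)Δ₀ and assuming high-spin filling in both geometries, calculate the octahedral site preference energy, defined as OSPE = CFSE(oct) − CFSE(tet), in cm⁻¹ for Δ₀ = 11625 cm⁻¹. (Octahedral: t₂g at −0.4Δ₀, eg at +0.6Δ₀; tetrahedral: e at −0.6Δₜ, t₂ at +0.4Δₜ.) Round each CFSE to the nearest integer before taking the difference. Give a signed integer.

Group 10 minus oxidation state +2 gives a d⁸ configuration for Ni²⁺.
In an octahedral site d⁸ (HS) is t₂g⁶ eg², giving CFSE(oct) = -1.2Δ₀ = -13950 cm⁻¹.
Tetrahedral: e⁴ t₂⁴, CFSE = 4(−0.6) + 4(+0.4) = -0.8Δₜ = -0.8 × (4/9) × 11625 = -4133 cm⁻¹.
OSPE = CFSE(oct) − CFSE(tet) = -13950 − (-4133) = -9817 cm⁻¹.

-9817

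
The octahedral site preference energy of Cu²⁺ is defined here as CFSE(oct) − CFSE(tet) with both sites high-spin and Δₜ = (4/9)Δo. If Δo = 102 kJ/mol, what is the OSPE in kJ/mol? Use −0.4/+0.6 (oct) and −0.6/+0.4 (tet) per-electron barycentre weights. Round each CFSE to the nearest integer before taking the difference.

Cu²⁺: group 11, so d-count = 11 − 2 = 9.
Octahedral (high-spin): t₂g⁶ eg³, CFSE = 6(−0.4) + 3(+0.6) = -0.6Δo = -0.6 × 102 = -61 kJ/mol.
Tetrahedral e⁴ t₂⁵ gives -0.4Δₜ = -0.4 × (4/9) × 102 = -18 kJ/mol.
OSPE = CFSE(oct) − CFSE(tet) = -61 − (-18) = -43 kJ/mol.

-43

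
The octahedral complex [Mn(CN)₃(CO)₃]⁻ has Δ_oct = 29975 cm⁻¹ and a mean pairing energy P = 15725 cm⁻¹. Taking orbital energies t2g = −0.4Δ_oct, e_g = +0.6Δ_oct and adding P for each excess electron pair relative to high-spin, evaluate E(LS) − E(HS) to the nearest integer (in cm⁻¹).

-28500

Ligand charges: 3×(-1) from CN⁻ and 3×(+0) from CO sum to -3; with overall charge -1, Mn is +2.
Group 7 minus oxidation state +2 gives a d⁵ configuration for Mn²⁺.
High-spin d⁵ fills as t2g^3 e_g^2 with CFSE 3(−0.4) + 2(+0.6) = 0.0Δ_oct = 0 cm⁻¹.
For low-spin the configuration is t2g^5 e_g^0: orbital energy -2.0 × 29975 = -59950 cm⁻¹, and 2 additional pairs relative to high-spin add 31450 cm⁻¹, giving -28500 cm⁻¹.
Thus E(LS) − E(HS) = -28500 cm⁻¹.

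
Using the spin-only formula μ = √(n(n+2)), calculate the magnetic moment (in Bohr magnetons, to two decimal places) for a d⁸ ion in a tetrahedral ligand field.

2.83 Bohr magnetons

Tetrahedral fields are weak (Δₜ ≈ 4/9 Δₒ), so electrons fill high-spin.
Configuration: e⁴ t₂⁴ → 2 unpaired electrons.
μ(spin-only) = √[2(2+2)] = √8 ≈ 2.83 Bohr magnetons.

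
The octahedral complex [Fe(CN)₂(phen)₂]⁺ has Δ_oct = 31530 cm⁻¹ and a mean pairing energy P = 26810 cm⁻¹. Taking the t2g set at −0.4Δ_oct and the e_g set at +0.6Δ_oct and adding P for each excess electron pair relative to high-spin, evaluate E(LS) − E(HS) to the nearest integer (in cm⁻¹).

Ligand charges: 2×(-1) from CN⁻ and 2×(+0) from phen sum to -2; with overall charge +1, Fe is +3.
Fe is in group 8, so Fe³⁺ is d⁵ (8 − 3 = 5).
High-spin d⁵ fills as t2g^3 e_g^2 with CFSE 3(−0.4) + 2(+0.6) = 0.0Δ_oct = 0 cm⁻¹.
Low-spin: t2g^5 e_g^0, orbital CFSE = -2.0Δ_oct = -63060 cm⁻¹; plus 2 excess pairs × P = +53620 cm⁻¹; total -9440 cm⁻¹.
The difference is -9440 − (0) = -9440 cm⁻¹, so low-spin lies lower.

-9440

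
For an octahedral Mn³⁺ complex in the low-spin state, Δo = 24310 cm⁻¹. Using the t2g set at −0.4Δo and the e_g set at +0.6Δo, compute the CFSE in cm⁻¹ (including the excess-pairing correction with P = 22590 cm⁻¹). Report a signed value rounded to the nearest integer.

-16306

Mn³⁺: group 7, so d-count = 7 − 3 = 4.
Configuration: t2g^4 e_g^0.
The orbital stabilization is -1.6Δo = -1.6 × 24310 = -38896 cm⁻¹.
High-spin d⁴ would be t2g^3 e_g^1 with 0 pairs; low-spin has 1, so 1 excess pair costs +1P = +22590 cm⁻¹.
Overall CFSE = -38896 + 22590 = -16306 cm⁻¹.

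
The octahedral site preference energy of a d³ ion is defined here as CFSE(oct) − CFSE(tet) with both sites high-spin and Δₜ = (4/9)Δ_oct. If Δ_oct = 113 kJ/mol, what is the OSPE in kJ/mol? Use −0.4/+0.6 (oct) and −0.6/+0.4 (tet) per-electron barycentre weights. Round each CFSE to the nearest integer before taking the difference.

-96

In an octahedral site d³ (HS) is t2g^3 e_g^0, giving CFSE(oct) = -1.2Δ_oct = -136 kJ/mol.
Tetrahedral e^2 t2^1 gives -0.8Δₜ = -0.8 × (4/9) × 113 = -40 kJ/mol.
Subtracting, OSPE = -136 − (-40) = -96 kJ/mol.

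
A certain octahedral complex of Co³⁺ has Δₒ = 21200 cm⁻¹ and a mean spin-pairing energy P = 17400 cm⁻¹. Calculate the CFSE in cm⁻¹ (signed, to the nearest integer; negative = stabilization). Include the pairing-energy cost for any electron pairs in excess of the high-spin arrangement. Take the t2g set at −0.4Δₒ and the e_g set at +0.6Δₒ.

-16080

Co sits in group 9; removing 3 electrons leaves Co³⁺ with 9 − 3 = 6 d electrons.
Since Δₒ = 21200 cm⁻¹ > P = 17400 cm⁻¹, the complex adopts the low-spin configuration.
Filling d⁶ accordingly: t2g^6 e_g^0.
Orbital CFSE = -2.4Δₒ = -2.4 × 21200 = -50880 cm⁻¹.
Excess pairs vs high-spin: 3 − 1 = 2; pairing cost = +34800 cm⁻¹.
Net CFSE = -50880 + 34800 = -16080 cm⁻¹.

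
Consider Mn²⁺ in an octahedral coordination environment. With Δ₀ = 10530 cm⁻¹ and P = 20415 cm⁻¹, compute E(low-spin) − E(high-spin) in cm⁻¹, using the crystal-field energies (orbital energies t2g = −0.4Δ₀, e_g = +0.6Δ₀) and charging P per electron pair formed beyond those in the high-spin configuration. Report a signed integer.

Mn is in group 7, so Mn²⁺ is d⁵ (7 − 2 = 5).
In the high-spin limit (t2g^3 e_g^2) the orbital term is 0.0Δ₀ = 0 cm⁻¹, with no excess pairing.
Low-spin: t2g^5 e_g^0, orbital CFSE = -2.0Δ₀ = -21060 cm⁻¹; plus 2 excess pairs × P = +40830 cm⁻¹; total 19770 cm⁻¹.
The difference is 19770 − (0) = 19770 cm⁻¹, so high-spin lies lower.

19770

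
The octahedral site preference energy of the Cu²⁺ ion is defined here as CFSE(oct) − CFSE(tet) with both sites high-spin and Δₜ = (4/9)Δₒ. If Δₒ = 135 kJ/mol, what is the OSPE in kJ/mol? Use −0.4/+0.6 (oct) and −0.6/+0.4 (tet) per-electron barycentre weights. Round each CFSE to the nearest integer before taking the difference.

Cu sits in group 11; removing 2 electrons leaves Cu²⁺ with 11 − 2 = 9 d electrons.
In an octahedral site d⁹ (HS) is t2g^6 e_g^3, giving CFSE(oct) = -0.6Δₒ = -81 kJ/mol.
In a tetrahedral site the filling is e^4 t2^5: CFSE(tet) = -0.4Δₜ = -0.4 × (4/9)(135) = -24 kJ/mol.
OSPE = -81 − (-24) = -57 kJ/mol.

-57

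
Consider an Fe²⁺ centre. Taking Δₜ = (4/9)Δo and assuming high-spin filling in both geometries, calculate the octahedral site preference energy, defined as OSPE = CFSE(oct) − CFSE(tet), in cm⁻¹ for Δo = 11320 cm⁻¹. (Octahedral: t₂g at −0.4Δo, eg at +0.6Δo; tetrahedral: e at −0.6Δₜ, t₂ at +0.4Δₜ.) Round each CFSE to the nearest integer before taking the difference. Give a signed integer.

-1509

Fe sits in group 8; removing 2 electrons leaves Fe²⁺ with 8 − 2 = 6 d electrons.
Octahedral high-spin t₂g⁴ eg²: CFSE = -0.4 × 11320 = -4528 cm⁻¹.
Tetrahedral e³ t₂³ gives -0.6Δₜ = -0.6 × (4/9) × 11320 = -3019 cm⁻¹.
Subtracting, OSPE = -4528 − (-3019) = -1509 cm⁻¹.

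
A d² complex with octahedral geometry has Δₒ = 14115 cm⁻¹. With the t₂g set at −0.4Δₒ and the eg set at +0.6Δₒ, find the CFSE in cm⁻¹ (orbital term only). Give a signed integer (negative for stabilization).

-11292

Electron filling gives t₂g² eg⁰.
Orbital CFSE = 2(-0.4) + 0(0.6) = -0.8Δₒ = -0.8 × 14115 = -11292 cm⁻¹.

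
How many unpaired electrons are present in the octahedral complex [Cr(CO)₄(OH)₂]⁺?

3

Ligand charges: 4×(+0) from CO and 2×(-1) from OH⁻ sum to -2; with overall charge +1, Cr is +3.
Cr is in group 6, so Cr³⁺ is d³ (6 − 3 = 3).
Configuration: t₂g³ eg⁰, giving 3 unpaired electrons.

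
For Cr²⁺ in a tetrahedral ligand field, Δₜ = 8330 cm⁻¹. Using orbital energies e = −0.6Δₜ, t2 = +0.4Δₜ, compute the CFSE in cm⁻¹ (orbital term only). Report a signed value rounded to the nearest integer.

Cr is in group 6, so Cr²⁺ is d⁴ (6 − 2 = 4).
Tetrahedral fields are weak (Δₜ ≈ 4/9 Δₒ), so electrons fill high-spin.
Electron filling gives e^2 t2^2.
CFSE(orbital) = 2×(-0.6Δₜ) + 2×(0.4Δₜ) = -0.4Δₜ; with Δₜ = 8330 cm⁻¹ that is -3332 cm⁻¹.

-3332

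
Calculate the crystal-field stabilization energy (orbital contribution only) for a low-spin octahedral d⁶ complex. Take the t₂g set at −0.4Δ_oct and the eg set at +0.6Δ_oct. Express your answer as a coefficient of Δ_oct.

Configuration: t₂g⁶ eg⁰.
CFSE = 6(-0.4Δ_oct) + 0(0.6Δ_oct) = -2.4Δ_oct + 0.0Δ_oct = -2.4Δ_oct.

-2.4 Δ_oct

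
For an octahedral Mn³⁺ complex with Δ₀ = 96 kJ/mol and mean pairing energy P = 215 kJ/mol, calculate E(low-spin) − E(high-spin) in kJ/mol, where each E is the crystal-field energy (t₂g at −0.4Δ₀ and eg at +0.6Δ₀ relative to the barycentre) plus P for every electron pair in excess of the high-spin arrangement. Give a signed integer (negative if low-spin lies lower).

Mn³⁺: group 7, so d-count = 7 − 3 = 4.
High-spin: t₂g³ eg¹, CFSE = -0.6Δ₀ = -58 kJ/mol.
Low-spin: t₂g⁴ eg⁰, orbital CFSE = -1.6Δ₀ = -154 kJ/mol; plus 1 excess pair × P = +215 kJ/mol; total 61 kJ/mol.
E(LS) − E(HS) = 61 − (-58) = 119 kJ/mol.

119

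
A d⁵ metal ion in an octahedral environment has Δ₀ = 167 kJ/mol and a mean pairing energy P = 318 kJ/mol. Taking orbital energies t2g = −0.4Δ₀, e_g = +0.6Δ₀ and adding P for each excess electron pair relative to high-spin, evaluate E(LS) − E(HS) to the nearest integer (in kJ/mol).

High-spin d⁵ fills as t2g^3 e_g^2 with CFSE 3(−0.4) + 2(+0.6) = 0.0Δ₀ = 0 kJ/mol.
Low-spin t2g^5 e_g^0 gives -2.0Δ₀ = -334 kJ/mol, but forming 2 extra pairs costs 2P = 636 kJ/mol, so E(LS) = -334 + 636 = 302 kJ/mol.
The difference is 302 − (0) = 302 kJ/mol, so high-spin lies lower.

302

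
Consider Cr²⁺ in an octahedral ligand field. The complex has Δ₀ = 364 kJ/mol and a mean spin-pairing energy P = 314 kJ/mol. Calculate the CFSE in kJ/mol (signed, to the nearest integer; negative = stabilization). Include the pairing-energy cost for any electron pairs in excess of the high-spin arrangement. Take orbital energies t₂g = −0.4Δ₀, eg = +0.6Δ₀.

-268

Cr sits in group 6; removing 2 electrons leaves Cr²⁺ with 6 − 2 = 4 d electrons.
Δ₀ > P, so pairing is preferred: the ground state is low-spin.
That gives t₂g⁴ eg⁰.
Orbital CFSE = -1.6Δ₀ = -1.6 × 364 = -582 kJ/mol.
Excess pairs vs high-spin: 1 − 0 = 1; pairing cost = +314 kJ/mol.
Net CFSE = -582 + 314 = -268 kJ/mol.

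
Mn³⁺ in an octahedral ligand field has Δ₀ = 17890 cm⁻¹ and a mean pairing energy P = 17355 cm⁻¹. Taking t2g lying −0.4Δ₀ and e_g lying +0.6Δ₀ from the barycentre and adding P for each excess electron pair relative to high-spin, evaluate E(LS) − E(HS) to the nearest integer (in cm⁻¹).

-535

Group 7 minus oxidation state +3 gives a d⁴ configuration for Mn³⁺.
High-spin d⁴ fills as t2g^3 e_g^1 with CFSE 3(−0.4) + 1(+0.6) = -0.6Δ₀ = -10734 cm⁻¹.
For low-spin the configuration is t2g^4 e_g^0: orbital energy -1.6 × 17890 = -28624 cm⁻¹, and 1 additional pair relative to high-spin adds 17355 cm⁻¹, giving -11269 cm⁻¹.
The difference is -11269 − (-10734) = -535 cm⁻¹, so low-spin lies lower.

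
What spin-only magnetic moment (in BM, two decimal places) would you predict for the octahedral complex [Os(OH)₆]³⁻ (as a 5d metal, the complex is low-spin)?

1.73 BM

Each OH⁻ contributes -1; 6 × (-1) = -6. With overall charge -3, Os is in the +3 oxidation state.
Group 8 minus oxidation state +3 gives a d⁵ configuration for Os³⁺.
Configuration: t₂g⁵ eg⁰ → 1 unpaired electron.
μ(spin-only) = √[1(1+2)] = √3 ≈ 1.73 BM.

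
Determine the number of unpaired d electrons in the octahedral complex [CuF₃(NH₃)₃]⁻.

1

Ligand charges: 3×(-1) from F⁻ and 3×(+0) from NH₃ sum to -3; with overall charge -1, Cu is +2.
Group 11 minus oxidation state +2 gives a d⁹ configuration for Cu²⁺.
Configuration: t2g^6 e_g^3, giving 1 unpaired electron.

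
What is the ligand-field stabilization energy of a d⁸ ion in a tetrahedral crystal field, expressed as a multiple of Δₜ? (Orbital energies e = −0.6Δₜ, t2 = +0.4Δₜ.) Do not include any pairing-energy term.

Tetrahedral splitting is small, so the complex is high-spin.
Configuration: e^4 t2^4.
CFSE = 4(-0.6Δₜ) + 4(0.4Δₜ) = -2.4Δₜ + 1.6Δₜ = -0.8Δₜ.

-0.8 Δₜ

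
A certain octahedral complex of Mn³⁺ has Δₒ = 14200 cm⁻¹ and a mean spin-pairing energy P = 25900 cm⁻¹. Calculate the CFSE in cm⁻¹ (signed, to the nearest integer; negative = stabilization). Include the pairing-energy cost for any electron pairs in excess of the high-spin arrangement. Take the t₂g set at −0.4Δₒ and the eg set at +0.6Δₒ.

Mn sits in group 7; removing 3 electrons leaves Mn³⁺ with 7 − 3 = 4 d electrons.
Δₒ < P, so pairing is avoided: the ground state is high-spin.
That gives t₂g³ eg¹.
Orbital CFSE = -0.6Δₒ = -0.6 × 14200 = -8520 cm⁻¹.
High-spin has no excess pairs, so no pairing correction applies.

-8520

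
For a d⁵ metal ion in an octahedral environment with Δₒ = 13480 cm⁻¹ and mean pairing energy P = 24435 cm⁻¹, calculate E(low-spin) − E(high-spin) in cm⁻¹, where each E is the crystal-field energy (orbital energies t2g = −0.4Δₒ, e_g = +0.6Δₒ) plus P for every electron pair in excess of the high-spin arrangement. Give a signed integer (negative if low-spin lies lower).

21910

High-spin: t2g^3 e_g^2, CFSE = 0.0Δₒ = 0 cm⁻¹.
Low-spin t2g^5 e_g^0 gives -2.0Δₒ = -26960 cm⁻¹, but forming 2 extra pairs costs 2P = 48870 cm⁻¹, so E(LS) = -26960 + 48870 = 21910 cm⁻¹.
E(LS) − E(HS) = 21910 − (0) = 21910 cm⁻¹.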